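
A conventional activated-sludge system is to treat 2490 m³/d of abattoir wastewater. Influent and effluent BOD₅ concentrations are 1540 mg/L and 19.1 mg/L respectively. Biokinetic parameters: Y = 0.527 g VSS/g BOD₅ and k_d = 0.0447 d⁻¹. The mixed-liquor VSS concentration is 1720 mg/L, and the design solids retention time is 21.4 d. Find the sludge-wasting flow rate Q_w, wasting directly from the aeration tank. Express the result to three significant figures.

Q_w ≈ 593 m³/d

From the SRT design equation V = Y Q (S₀−S) θ_c / [X (1 + k_d θ_c)] = 0.527 × 2490 × (1540 − 19.1) × 21.4 / [1720 × (1 + 0.0447 × 21.4)] = 4.27×10^7 / 3365 = 12691 m³.
Wasting from the aeration tank: Q_w = V / θ_c = 12691 / 21.4 = 593.0 m³/d.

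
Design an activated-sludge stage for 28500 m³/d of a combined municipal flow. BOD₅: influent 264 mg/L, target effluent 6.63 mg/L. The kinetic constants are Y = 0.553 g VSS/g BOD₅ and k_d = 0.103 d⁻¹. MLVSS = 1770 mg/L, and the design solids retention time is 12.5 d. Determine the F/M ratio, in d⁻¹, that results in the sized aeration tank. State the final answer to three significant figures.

F/M ≈ 0.339 d⁻¹

Rearranging the biomass balance for a CMAS with decay, V = Y·Q·ΔS·θ_c / [X·(1+k_d θ_c)] = 0.553 × 28500 × (264 − 6.63) × 12.5 / [1770 × (1 + 0.103 × 12.5)] = 5.07×10^7 / 4049 = 12523 m³.
F/M = applied load / biomass = Q·S₀/(V·X) = 28500 × 264 / (12523 × 1770) = 0.3394 d⁻¹.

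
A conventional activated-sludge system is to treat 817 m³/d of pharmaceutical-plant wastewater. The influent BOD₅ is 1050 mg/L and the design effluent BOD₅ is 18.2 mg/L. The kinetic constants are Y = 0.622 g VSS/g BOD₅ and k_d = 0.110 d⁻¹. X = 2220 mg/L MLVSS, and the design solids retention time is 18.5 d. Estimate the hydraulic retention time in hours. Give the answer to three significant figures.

τ ≈ 42.3 h

From the SRT design equation V = Y Q (S₀−S) θ_c / [X (1 + k_d θ_c)] = 0.622 × 817 × (1050 − 18.2) × 18.5 / [2220 × (1 + 0.110 × 18.5)] = 9.7×10^6 / 6738 = 1440 m³.
τ = V/Q = 1440/817 = 1.762 d, or 42.29 h.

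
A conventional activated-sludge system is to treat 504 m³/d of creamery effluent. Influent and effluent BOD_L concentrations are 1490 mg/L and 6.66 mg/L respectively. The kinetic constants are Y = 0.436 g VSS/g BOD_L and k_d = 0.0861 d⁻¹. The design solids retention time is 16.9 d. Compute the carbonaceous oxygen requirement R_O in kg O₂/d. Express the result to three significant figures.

R_O ≈ 559 kg O₂/d

Y_obs = Y / (1 + k_d θ_c) = 0.436 / (1 + 0.0861 × 16.9) = 0.436 / 2.455 = 0.1776.
ΔS = 1490 − 6.66 = 1483 mg/L, so the substrate removal rate is 504 × 1483/1000 = 747.6 kg BOD_L/d.
Net sludge production P_X = 0.1776 × 747.6 = 132.8 kg VSS/d.
Carbonaceous O₂ demand = substrate oxidised − cell-mass equivalent = 747.6 − 1.42 × 132.8 = 559.1 kg O₂/d.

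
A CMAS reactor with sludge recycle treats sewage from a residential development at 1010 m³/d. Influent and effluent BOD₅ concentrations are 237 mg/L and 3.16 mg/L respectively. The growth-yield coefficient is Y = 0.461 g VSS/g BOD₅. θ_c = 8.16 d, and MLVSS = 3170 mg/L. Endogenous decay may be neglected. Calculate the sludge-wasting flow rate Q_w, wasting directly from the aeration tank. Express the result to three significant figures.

V·X = Y·Q·ΔS·θ_c gives V = 0.461 × 1010 × (237 − 3.16) × 8.16 / 3170 = 280.3 m³.
Wasting from the aeration tank: Q_w = V / θ_c = 280.3 / 8.16 = 34.35 m³/d.

Q_w ≈ 34.3 m³/d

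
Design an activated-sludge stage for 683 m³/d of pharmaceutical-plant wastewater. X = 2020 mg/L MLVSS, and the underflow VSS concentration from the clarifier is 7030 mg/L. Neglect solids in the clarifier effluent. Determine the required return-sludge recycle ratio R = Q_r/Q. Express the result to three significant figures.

R ≈ 0.403

Mass balance around the secondary clarifier (neglecting effluent solids): R = X / (X_r − X) = 2020 / (7030 − 2020) = 0.4032.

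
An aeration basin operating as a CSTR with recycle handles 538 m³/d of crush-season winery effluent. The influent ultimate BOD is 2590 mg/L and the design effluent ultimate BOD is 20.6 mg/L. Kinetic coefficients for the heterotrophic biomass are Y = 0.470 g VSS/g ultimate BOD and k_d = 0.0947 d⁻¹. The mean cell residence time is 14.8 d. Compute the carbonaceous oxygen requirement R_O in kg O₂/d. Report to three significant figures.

Correct the yield for decay: Y_obs = Y/(1 + k_d θ_c) = 0.470 / (1 + 0.0947 × 14.8) = 0.470 / 2.402 = 0.1957.
Substrate removed = Q·(S₀ − S) = 538 m³/d × (2590 − 20.6) g/m³ = 1.38×10^6 g/d = 1382 kg/d.
Net sludge production P_X = 0.1957 × 1382 = 270.5 kg VSS/d.
R_O = Q·ΔS − 1.42 P_X = 1382 − 384.2 = 998.2 kg O₂/d.

R_O ≈ 998 kg O₂/d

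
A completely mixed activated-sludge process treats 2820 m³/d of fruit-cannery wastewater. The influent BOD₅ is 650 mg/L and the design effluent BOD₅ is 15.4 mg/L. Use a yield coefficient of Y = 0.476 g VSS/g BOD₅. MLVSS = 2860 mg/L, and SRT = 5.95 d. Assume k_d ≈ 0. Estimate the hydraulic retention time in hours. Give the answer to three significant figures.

With k_d = 0 the design equation reduces to V = Y Q (S₀−S) θ_c / X = 0.476 × 2820 × (650 − 15.4) × 5.95 / 2860 = 1772 m³.
τ = V/Q = 1772/2820 = 0.6284 d, or 15.08 h.

τ ≈ 15.1 h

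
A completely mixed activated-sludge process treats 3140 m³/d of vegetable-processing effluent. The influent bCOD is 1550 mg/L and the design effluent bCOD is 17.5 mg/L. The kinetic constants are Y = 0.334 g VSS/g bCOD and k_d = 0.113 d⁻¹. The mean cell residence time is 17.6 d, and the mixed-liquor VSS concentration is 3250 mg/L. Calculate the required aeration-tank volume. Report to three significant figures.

V ≈ 2910 m³

From the SRT design equation V = Y Q (S₀−S) θ_c / [X (1 + k_d θ_c)] = 0.334 × 3140 × (1550 − 17.5) × 17.6 / [3250 × (1 + 0.113 × 17.6)] = 2.83×10^7 / 9714 = 2912 m³.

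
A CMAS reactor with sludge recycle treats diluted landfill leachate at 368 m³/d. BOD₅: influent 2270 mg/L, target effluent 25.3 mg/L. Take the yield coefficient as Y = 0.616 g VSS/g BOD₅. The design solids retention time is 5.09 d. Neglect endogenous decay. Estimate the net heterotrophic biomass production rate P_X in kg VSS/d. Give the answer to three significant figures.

P_X ≈ 509 kg VSS/d

Since k_d ≈ 0, Y_obs = Y = 0.616 g VSS/g BOD₅.
Q·(S₀ − S) = 368 × (2270 − 25.3) × 10⁻³ = 826.0 kg/d removed.
Net biomass production P_X = Y_obs × Q·(S₀ − S) = 0.6160 × 826.0 = 508.8 kg VSS/d.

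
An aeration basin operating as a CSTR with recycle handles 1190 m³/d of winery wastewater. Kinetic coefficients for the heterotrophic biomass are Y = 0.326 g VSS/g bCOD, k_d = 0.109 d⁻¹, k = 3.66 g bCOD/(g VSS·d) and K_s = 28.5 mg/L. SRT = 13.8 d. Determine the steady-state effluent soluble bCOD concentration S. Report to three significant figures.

S ≈ 5.11 mg/L

For a completely mixed reactor with recycle the Lawrence–McCarty relation gives S = K_s·(1 + k_d·θ_c) / [θ_c·(Y·k − k_d) − 1] = 28.5 × (1 + 0.109 × 13.8) / [13.8 × (0.326 × 3.66 − 0.109) − 1] = 71.37 / 13.96 = 5.112 mg/L.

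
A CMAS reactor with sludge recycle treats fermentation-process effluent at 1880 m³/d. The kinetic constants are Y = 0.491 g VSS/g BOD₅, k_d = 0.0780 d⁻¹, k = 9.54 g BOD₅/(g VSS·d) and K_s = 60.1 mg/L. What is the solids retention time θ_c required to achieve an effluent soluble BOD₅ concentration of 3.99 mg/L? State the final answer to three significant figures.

At the target effluent, Y k S/(K_s+S) = 0.491×9.54×3.99/64.09 = 0.2916 d⁻¹.
θ_c = 1/(μ − k_d) = 1/(0.2916 − 0.0780) = 1/0.2136 = 4.681 d.

θ_c ≈ 4.68 d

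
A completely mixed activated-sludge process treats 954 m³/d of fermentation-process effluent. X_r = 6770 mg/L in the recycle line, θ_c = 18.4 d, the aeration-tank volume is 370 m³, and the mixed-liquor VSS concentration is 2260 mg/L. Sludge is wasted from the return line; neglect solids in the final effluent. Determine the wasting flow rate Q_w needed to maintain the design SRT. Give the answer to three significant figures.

θ_c = V·X/(Q_w·X_r) when wasting from the recycle, so Q_w = V·X/(θ_c·X_r) = 370.0 × 2260 / (18.4 × 6770) = 6.713 m³/d.

Q_w ≈ 6.71 m³/d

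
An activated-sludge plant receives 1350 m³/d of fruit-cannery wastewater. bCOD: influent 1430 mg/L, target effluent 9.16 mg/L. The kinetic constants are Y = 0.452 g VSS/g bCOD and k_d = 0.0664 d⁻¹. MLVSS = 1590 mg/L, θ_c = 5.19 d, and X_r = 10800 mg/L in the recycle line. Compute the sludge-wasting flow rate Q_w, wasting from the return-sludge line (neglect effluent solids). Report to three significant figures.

From the SRT design equation V = Y Q (S₀−S) θ_c / [X (1 + k_d θ_c)] = 0.452 × 1350 × (1430 − 9.16) × 5.19 / [1590 × (1 + 0.0664 × 5.19)] = 4.5×10^6 / 2138 = 2105 m³.
Wasting from the return line (neglecting effluent solids): Q_w = V·X / (θ_c·X_r) = 2105 × 1590 / (5.19 × 10800) = 59.70 m³/d.

Q_w ≈ 59.7 m³/d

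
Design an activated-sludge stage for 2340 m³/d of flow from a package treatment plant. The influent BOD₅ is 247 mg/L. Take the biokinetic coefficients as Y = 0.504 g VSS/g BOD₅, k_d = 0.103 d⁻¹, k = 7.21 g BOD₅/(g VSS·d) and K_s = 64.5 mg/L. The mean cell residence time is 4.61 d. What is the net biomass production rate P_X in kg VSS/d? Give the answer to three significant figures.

P_X ≈ 193 kg VSS/d

From the Monod/SRT balance for a CMAS, S = K_s·(1+k_d θ_c)/[θ_c·(Y k − k_d) − 1] = 64.5 × (1 + 0.103 × 4.61) / [4.61 × (0.504 × 7.21 − 0.103) − 1] = 95.13 / 15.28 = 6.227 mg/L.
Observed yield with endogenous decay: Y_obs = Y / (1 + k_d·θ_c) = 0.504 / (1 + 0.103 × 4.61) = 0.504 / 1.475 = 0.3417 g VSS/g BOD₅.
ΔS = 247 − 6.23 = 240.8 mg/L, so the substrate removal rate is 2340 × 240.8/1000 = 563.4 kg BOD₅/d.
Net biomass production P_X = Y_obs × Q·(S₀ − S) = 0.3417 × 563.4 = 192.5 kg VSS/d.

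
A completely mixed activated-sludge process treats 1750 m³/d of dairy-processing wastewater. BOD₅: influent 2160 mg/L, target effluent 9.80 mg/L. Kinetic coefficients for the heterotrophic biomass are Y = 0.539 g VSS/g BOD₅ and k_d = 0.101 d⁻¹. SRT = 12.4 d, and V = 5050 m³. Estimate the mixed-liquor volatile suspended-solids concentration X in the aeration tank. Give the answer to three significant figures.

Solving the biomass balance for X: X = Y Q (S₀−S) θ_c / [V (1+k_d θ_c)] = 0.539 × 1750 × (2160 − 9.80) × 12.4 / [5050 × (1 + 0.101 × 12.4)] = 2211 mg/L.

X ≈ 2210 mg/L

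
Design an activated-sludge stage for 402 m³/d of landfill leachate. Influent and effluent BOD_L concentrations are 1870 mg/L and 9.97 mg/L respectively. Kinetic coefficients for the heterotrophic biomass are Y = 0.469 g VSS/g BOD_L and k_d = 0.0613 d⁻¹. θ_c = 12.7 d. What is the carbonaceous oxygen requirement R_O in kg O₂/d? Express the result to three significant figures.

R_O ≈ 468 kg O₂/d

Observed yield with endogenous decay: Y_obs = Y / (1 + k_d·θ_c) = 0.469 / (1 + 0.0613 × 12.7) = 0.469 / 1.779 = 0.2637 g VSS/g BOD_L.
ΔS = 1870 − 9.97 = 1860 mg/L, so the substrate removal rate is 402 × 1860/1000 = 747.7 kg BOD_L/d.
P_X = Y_obs·Q·(S₀ − S) = 0.2637 × 747.7 = 197.2 kg VSS/d.
Carbonaceous O₂ demand = substrate oxidised − cell-mass equivalent = 747.7 − 1.42 × 197.2 = 467.7 kg O₂/d.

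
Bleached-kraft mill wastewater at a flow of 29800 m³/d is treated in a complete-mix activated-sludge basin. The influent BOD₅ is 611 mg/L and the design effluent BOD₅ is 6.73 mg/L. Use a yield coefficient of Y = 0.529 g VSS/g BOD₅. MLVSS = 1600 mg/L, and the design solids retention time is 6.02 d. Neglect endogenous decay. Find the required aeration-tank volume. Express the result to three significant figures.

With k_d = 0 the design equation reduces to V = Y Q (S₀−S) θ_c / X = 0.529 × 29800 × (611 − 6.73) × 6.02 / 1600 = 35841 m³.

V ≈ 35800 m³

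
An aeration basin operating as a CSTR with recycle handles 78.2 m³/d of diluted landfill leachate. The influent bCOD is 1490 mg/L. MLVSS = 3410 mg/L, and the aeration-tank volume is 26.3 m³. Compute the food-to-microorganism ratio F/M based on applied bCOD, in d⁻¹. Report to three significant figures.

F/M ≈ 1.30 d⁻¹

Food-to-microorganism ratio F/M = Q S₀ / (V X) = 78.2 × 1490 / (26.30 × 3410) = 1.299 d⁻¹.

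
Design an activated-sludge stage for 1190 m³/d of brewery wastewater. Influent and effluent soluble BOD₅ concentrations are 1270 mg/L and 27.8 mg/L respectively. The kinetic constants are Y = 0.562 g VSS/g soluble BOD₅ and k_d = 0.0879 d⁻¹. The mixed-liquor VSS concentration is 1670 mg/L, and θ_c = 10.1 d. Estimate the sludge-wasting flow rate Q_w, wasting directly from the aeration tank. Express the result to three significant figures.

Q_w ≈ 264 m³/d

Steady-state biomass mass balance: V·X·(1 + k_d·θ_c) = Y·Q·(S₀ − S)·θ_c, so V = 0.562 × 1190 × (1270 − 27.8) × 10.1 / [1670 × (1 + 0.0879 × 10.1)] = 8.39×10^6 / 3153 = 2661 m³.
For wasting at MLVSS concentration, Q_w = V/θ_c = 2661/10.1 = 263.5 m³/d.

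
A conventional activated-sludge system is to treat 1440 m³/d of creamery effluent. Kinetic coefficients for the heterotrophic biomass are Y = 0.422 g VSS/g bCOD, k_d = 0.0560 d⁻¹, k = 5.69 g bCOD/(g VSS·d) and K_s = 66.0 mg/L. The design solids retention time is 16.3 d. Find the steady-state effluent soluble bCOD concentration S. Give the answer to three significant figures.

For a completely mixed reactor with recycle the Lawrence–McCarty relation gives S = K_s·(1 + k_d·θ_c) / [θ_c·(Y·k − k_d) − 1] = 66.0 × (1 + 0.0560 × 16.3) / [16.3 × (0.422 × 5.69 − 0.0560) − 1] = 126.2 / 37.23 = 3.391 mg/L.

S ≈ 3.39 mg/L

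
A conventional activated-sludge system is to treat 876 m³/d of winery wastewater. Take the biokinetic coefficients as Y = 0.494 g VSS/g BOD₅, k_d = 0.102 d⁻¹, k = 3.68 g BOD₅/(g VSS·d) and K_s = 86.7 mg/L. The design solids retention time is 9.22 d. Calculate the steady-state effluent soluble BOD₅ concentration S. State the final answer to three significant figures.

S ≈ 11.4 mg/L

Effluent substrate depends only on kinetics and SRT: S = K_s(1 + k_d θ_c) / [θ_c(Yk − k_d) − 1] = 86.7 × (1 + 0.102 × 9.22) / [9.22 × (0.494 × 3.68 − 0.102) − 1] = 168.2 / 14.82 = 11.35 mg/L.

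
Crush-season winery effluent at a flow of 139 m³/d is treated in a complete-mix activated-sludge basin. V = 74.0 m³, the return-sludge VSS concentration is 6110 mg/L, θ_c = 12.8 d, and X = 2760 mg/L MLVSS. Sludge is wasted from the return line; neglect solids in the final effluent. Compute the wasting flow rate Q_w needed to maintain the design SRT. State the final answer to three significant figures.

Q_w ≈ 2.61 m³/d

Q_w = (V·X)/(θ_c X_r) = 74.00 × 2760 / (12.8 × 6110) = 2.611 m³/d.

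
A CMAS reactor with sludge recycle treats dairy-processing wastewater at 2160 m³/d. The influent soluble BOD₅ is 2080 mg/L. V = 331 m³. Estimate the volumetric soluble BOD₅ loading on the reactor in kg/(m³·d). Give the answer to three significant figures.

L_v ≈ 13.6 kg soluble BOD₅/(m³·d)

Applied soluble BOD₅ load per unit volume = Q·S₀/V = (2160 × 2080/1000)/331.0 = 13.57 kg soluble BOD₅·m⁻³·d⁻¹.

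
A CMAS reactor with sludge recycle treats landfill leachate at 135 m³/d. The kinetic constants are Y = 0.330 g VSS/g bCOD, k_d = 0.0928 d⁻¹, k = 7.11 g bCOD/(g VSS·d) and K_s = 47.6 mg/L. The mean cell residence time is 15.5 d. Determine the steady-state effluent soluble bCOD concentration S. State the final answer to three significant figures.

S ≈ 3.42 mg/L

For a completely mixed reactor with recycle the Lawrence–McCarty relation gives S = K_s·(1 + k_d·θ_c) / [θ_c·(Y·k − k_d) − 1] = 47.6 × (1 + 0.0928 × 15.5) / [15.5 × (0.330 × 7.11 − 0.0928) − 1] = 116.1 / 33.93 = 3.421 mg/L.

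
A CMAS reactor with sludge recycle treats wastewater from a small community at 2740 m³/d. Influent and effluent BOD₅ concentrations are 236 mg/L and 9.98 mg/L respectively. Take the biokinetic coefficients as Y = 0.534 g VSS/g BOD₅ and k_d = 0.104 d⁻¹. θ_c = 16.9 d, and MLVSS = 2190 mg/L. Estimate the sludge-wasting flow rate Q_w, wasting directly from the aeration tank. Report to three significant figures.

From the SRT design equation V = Y Q (S₀−S) θ_c / [X (1 + k_d θ_c)] = 0.534 × 2740 × (236 − 9.98) × 16.9 / [2190 × (1 + 0.104 × 16.9)] = 5.59×10^6 / 6039 = 925.4 m³.
For wasting at MLVSS concentration, Q_w = V/θ_c = 925.4/16.9 = 54.76 m³/d.

Q_w ≈ 54.8 m³/d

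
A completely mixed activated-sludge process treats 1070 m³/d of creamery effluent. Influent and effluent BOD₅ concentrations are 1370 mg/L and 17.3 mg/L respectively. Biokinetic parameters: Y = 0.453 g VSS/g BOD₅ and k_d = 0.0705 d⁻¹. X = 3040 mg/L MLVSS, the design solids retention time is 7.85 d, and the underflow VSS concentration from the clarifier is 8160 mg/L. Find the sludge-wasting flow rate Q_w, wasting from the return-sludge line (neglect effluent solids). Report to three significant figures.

Q_w ≈ 51.7 m³/d

Rearranging the biomass balance for a CMAS with decay, V = Y·Q·ΔS·θ_c / [X·(1+k_d θ_c)] = 0.453 × 1070 × (1370 − 17.3) × 7.85 / [3040 × (1 + 0.0705 × 7.85)] = 5.15×10^6 / 4722 = 1090 m³.
θ_c = V·X/(Q_w·X_r) when wasting from the recycle, so Q_w = V·X/(θ_c·X_r) = 1090 × 3040 / (7.85 × 8160) = 51.73 m³/d.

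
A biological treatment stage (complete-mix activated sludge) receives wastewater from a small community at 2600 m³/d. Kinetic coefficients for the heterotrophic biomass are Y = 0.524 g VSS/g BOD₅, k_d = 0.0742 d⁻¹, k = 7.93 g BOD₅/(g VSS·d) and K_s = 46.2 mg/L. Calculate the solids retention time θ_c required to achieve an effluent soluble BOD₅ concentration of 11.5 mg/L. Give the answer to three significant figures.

Specific growth rate at S = 11.5 mg/L: μ = YkS/(K_s+S) = 0.524·7.93·11.5/(46.2+11.5) = 0.8282 d⁻¹.
1/θ_c = 0.8282 − 0.0742 = 0.7540 d⁻¹, so θ_c = 1.326 d.

θ_c ≈ 1.33 d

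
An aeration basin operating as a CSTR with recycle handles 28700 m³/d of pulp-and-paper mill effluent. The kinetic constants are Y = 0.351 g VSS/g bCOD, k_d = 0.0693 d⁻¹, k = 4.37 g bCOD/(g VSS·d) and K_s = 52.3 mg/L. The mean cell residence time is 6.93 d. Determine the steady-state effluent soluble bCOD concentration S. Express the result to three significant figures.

Effluent substrate depends only on kinetics and SRT: S = K_s(1 + k_d θ_c) / [θ_c(Yk − k_d) − 1] = 52.3 × (1 + 0.0693 × 6.93) / [6.93 × (0.351 × 4.37 − 0.0693) − 1] = 77.42 / 9.149 = 8.461 mg/L.

S ≈ 8.46 mg/L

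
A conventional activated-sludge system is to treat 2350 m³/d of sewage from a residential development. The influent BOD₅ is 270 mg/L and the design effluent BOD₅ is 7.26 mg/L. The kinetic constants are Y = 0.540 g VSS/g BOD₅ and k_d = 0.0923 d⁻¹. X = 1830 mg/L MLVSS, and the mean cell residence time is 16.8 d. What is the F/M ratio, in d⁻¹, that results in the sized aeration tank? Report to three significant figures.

F/M ≈ 0.289 d⁻¹

Steady-state biomass mass balance: V·X·(1 + k_d·θ_c) = Y·Q·(S₀ − S)·θ_c, so V = 0.540 × 2350 × (270 − 7.26) × 16.8 / [1830 × (1 + 0.0923 × 16.8)] = 5.6×10^6 / 4668 = 1200 m³.
Food-to-microorganism ratio F/M = Q S₀ / (V X) = 2350 × 270 / (1200 × 1830) = 0.2889 d⁻¹.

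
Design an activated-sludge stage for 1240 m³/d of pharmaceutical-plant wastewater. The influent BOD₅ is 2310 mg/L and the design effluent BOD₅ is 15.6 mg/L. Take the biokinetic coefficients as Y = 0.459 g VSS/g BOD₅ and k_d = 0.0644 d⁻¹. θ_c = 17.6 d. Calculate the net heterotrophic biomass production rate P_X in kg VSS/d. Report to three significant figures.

Correct the yield for decay: Y_obs = Y/(1 + k_d θ_c) = 0.459 / (1 + 0.0644 × 17.6) = 0.459 / 2.133 = 0.2151.
Q·(S₀ − S) = 1240 × (2310 − 15.6) × 10⁻³ = 2845 kg/d removed.
Net biomass production P_X = Y_obs × Q·(S₀ − S) = 0.2151 × 2845 = 612.1 kg VSS/d.

P_X ≈ 612 kg VSS/d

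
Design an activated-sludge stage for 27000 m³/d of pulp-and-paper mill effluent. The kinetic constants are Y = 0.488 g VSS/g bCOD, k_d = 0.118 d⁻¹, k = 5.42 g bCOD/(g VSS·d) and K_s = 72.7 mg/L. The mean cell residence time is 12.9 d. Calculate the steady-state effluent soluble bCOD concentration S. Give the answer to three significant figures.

S ≈ 5.80 mg/L

Effluent substrate depends only on kinetics and SRT: S = K_s(1 + k_d θ_c) / [θ_c(Yk − k_d) − 1] = 72.7 × (1 + 0.118 × 12.9) / [12.9 × (0.488 × 5.42 − 0.118) − 1] = 183.4 / 31.60 = 5.803 mg/L.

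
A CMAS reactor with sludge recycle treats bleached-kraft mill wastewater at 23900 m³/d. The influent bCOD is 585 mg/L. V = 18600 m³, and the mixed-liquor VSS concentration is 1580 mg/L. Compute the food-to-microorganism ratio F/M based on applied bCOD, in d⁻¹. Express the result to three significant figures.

F/M = Q·S₀ / (V·X) = 23900 × 585 / (18600 × 1580) = 0.4758 g bCOD·(g VSS·d)⁻¹.

F/M ≈ 0.476 d⁻¹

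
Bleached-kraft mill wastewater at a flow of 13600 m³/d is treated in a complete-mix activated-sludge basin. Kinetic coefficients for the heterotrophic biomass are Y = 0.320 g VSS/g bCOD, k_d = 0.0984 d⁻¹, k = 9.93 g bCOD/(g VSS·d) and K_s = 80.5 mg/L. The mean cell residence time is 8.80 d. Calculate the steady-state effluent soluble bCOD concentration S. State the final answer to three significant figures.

From the Monod/SRT balance for a CMAS, S = K_s·(1+k_d θ_c)/[θ_c·(Y k − k_d) − 1] = 80.5 × (1 + 0.0984 × 8.80) / [8.80 × (0.320 × 9.93 − 0.0984) − 1] = 150.2 / 26.10 = 5.756 mg/L.

S ≈ 5.76 mg/L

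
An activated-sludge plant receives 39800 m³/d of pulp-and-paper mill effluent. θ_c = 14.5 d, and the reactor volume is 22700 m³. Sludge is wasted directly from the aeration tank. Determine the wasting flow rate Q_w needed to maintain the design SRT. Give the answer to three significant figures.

Q_w ≈ 1570 m³/d

Wasting from the aeration tank: Q_w = V / θ_c = 22700 / 14.5 = 1566 m³/d.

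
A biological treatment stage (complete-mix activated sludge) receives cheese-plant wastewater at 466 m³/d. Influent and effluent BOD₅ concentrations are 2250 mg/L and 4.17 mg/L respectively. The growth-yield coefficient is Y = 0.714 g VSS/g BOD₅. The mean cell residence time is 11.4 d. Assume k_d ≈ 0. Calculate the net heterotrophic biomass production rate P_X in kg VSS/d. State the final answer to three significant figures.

P_X ≈ 747 kg VSS/d

With endogenous decay neglected, the observed yield equals the true yield: Y_obs = Y = 0.714 g VSS/g BOD₅.
ΔS = 2250 − 4.17 = 2246 mg/L, so the substrate removal rate is 466 × 2246/1000 = 1047 kg BOD₅/d.
So the net sludge growth is P_X = 0.7140 × 1047 = 747.2 kg VSS/d.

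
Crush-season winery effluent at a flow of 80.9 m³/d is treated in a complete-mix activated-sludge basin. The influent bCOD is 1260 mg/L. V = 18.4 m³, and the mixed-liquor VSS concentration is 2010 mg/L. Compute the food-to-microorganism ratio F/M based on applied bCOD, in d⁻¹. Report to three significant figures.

F/M ≈ 2.76 d⁻¹

F/M = applied load / biomass = Q·S₀/(V·X) = 80.9 × 1260 / (18.40 × 2010) = 2.756 d⁻¹.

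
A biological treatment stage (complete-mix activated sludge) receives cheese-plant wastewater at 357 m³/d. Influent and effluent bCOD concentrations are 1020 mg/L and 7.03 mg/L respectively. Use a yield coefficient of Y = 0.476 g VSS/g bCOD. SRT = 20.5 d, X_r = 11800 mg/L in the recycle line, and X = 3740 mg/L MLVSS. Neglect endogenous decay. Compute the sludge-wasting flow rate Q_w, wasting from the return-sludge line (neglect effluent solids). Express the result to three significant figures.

V·X = Y·Q·ΔS·θ_c gives V = 0.476 × 357 × (1020 − 7.03) × 20.5 / 3740 = 943.5 m³.
θ_c = V·X/(Q_w·X_r) when wasting from the recycle, so Q_w = V·X/(θ_c·X_r) = 943.5 × 3740 / (20.5 × 11800) = 14.59 m³/d.

Q_w ≈ 14.6 m³/d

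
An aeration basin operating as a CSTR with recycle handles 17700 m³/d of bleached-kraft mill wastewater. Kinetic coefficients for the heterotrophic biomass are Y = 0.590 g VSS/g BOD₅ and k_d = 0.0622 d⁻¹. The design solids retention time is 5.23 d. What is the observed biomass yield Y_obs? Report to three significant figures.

Y_obs ≈ 0.445 g VSS/g BOD₅

Observed yield with endogenous decay: Y_obs = Y / (1 + k_d·θ_c) = 0.590 / (1 + 0.0622 × 5.23) = 0.590 / 1.325 = 0.4452 g VSS/g BOD₅.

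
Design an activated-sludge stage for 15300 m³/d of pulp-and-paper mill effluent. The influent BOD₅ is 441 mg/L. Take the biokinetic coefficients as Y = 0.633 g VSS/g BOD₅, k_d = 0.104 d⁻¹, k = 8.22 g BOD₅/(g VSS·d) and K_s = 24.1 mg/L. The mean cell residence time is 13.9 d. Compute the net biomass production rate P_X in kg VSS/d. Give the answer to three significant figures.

P_X ≈ 1740 kg VSS/d

From the Monod/SRT balance for a CMAS, S = K_s·(1+k_d θ_c)/[θ_c·(Y k − k_d) − 1] = 24.1 × (1 + 0.104 × 13.9) / [13.9 × (0.633 × 8.22 − 0.104) − 1] = 58.94 / 69.88 = 0.8434 mg/L.
Observed yield with endogenous decay: Y_obs = Y / (1 + k_d·θ_c) = 0.633 / (1 + 0.104 × 13.9) = 0.633 / 2.446 = 0.2588 g VSS/g BOD₅.
Q·(S₀ − S) = 15300 × (441 − 0.843) × 10⁻³ = 6734 kg/d removed.
Net biomass production P_X = Y_obs × Q·(S₀ − S) = 0.2588 × 6734 = 1743 kg VSS/d.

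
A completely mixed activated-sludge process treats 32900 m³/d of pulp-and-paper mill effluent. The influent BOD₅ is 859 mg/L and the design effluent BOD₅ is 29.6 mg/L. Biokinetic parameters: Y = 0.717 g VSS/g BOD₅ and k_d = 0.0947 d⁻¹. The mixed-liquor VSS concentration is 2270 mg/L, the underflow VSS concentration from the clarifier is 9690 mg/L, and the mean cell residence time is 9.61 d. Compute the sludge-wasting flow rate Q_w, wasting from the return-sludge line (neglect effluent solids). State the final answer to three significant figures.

Rearranging the biomass balance for a CMAS with decay, V = Y·Q·ΔS·θ_c / [X·(1+k_d θ_c)] = 0.717 × 32900 × (859 − 29.6) × 9.61 / [2270 × (1 + 0.0947 × 9.61)] = 1.88×10^8 / 4336 = 43364 m³.
Wasting from the return line (neglecting effluent solids): Q_w = V·X / (θ_c·X_r) = 43364 × 2270 / (9.61 × 9690) = 1057 m³/d.

Q_w ≈ 1060 m³/d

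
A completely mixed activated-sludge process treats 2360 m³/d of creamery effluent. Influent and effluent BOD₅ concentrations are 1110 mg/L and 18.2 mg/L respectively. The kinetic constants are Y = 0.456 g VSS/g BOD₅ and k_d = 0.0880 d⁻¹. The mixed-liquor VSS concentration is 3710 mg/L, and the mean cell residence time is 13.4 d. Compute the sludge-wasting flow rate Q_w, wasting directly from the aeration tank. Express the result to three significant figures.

Q_w ≈ 145 m³/d

Steady-state biomass mass balance: V·X·(1 + k_d·θ_c) = Y·Q·(S₀ − S)·θ_c, so V = 0.456 × 2360 × (1110 − 18.2) × 13.4 / [3710 × (1 + 0.0880 × 13.4)] = 1.57×10^7 / 8085 = 1947 m³.
Wasting from the aeration tank: Q_w = V / θ_c = 1947 / 13.4 = 145.3 m³/d.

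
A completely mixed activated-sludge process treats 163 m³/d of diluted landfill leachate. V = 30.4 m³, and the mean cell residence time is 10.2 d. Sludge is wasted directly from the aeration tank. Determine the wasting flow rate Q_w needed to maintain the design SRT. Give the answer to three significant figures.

With mixed-liquor wasting, θ_c = V/Q_w, so Q_w = V/θ_c = 30.40/10.2 = 2.980 m³/d.

Q_w ≈ 2.98 m³/d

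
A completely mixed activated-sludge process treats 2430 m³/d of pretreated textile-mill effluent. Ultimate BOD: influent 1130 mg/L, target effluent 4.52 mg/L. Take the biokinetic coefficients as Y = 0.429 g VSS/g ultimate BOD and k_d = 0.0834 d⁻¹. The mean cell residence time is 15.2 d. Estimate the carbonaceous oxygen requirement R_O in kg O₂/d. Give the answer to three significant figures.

R_O ≈ 2000 kg O₂/d

Correct the yield for decay: Y_obs = Y/(1 + k_d θ_c) = 0.429 / (1 + 0.0834 × 15.2) = 0.429 / 2.268 = 0.1892.
Mass of ultimate BOD removed per day: Q(S₀ − S) = 2430 × 1125 g/m³ = 2735 kg/d.
P_X = Y_obs·Q·(S₀ − S) = 0.1892 × 2735 = 517.4 kg VSS/d.
R_O = Q·ΔS − 1.42 P_X = 2735 − 734.7 = 2000 kg O₂/d.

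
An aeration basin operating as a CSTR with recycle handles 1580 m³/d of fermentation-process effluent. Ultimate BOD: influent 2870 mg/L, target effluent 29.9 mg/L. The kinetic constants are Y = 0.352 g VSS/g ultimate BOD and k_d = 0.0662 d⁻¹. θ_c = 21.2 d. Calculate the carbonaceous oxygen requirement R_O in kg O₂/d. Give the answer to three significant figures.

The observed yield is Y_obs = Y/(1 + k_d·θ_c) = 0.352 / (1 + 0.0662 × 21.2) = 0.352 / 2.403 = 0.1465 g VSS per g ultimate BOD removed.
Q·(S₀ − S) = 1580 × (2870 − 29.9) × 10⁻³ = 4487 kg/d removed.
Biomass synthesised: P_X = Y_obs × 4487 = 657.2 kg VSS/d.
R_O = Q·ΔS − 1.42 P_X = 4487 − 933.2 = 3554 kg O₂/d.

R_O ≈ 3550 kg O₂/d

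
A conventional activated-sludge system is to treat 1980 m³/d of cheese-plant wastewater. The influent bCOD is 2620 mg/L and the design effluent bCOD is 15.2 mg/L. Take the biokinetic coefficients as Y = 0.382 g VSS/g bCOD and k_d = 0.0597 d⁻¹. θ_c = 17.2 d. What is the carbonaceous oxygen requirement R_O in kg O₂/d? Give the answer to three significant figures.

R_O ≈ 3780 kg O₂/d

Observed yield with endogenous decay: Y_obs = Y / (1 + k_d·θ_c) = 0.382 / (1 + 0.0597 × 17.2) = 0.382 / 2.027 = 0.1885 g VSS/g bCOD.
ΔS = 2620 − 15.2 = 2605 mg/L, so the substrate removal rate is 1980 × 2605/1000 = 5158 kg bCOD/d.
Biomass synthesised: P_X = Y_obs × 5158 = 972.0 kg VSS/d.
R_O = Q·ΔS − 1.42 P_X = 5158 − 1380 = 3777 kg O₂/d.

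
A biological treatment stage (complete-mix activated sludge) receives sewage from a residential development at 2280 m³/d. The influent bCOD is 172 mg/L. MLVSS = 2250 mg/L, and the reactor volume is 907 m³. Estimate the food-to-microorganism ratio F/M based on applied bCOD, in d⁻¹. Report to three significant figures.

F/M = Q·S₀ / (V·X) = 2280 × 172 / (907.0 × 2250) = 0.1922 g bCOD·(g VSS·d)⁻¹.

F/M ≈ 0.192 d⁻¹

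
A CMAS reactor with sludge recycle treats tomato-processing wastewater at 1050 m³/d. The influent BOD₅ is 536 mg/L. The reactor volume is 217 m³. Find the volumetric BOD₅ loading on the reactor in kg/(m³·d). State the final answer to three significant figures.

L_v = Q S₀ / V = 1050 × 536 × 10⁻³ / 217.0 = 2.594 kg/(m³·d).

L_v ≈ 2.59 kg BOD₅/(m³·d)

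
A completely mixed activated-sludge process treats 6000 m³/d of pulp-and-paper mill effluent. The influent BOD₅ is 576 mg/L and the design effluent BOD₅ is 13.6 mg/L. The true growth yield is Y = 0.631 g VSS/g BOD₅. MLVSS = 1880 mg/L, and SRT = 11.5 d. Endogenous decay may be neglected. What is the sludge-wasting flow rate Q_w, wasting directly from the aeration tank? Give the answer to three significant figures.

With k_d = 0 the design equation reduces to V = Y Q (S₀−S) θ_c / X = 0.631 × 6000 × (576 − 13.6) × 11.5 / 1880 = 13025 m³.
Wasting from the aeration tank: Q_w = V / θ_c = 13025 / 11.5 = 1133 m³/d.

Q_w ≈ 1130 m³/d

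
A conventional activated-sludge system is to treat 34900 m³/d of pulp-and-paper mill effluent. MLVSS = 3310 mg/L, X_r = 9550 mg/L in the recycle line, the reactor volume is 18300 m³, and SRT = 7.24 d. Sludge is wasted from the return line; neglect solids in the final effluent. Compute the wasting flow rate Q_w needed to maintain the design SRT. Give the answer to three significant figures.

Q_w ≈ 876 m³/d

Wasting from the return line (neglecting effluent solids): Q_w = V·X / (θ_c·X_r) = 18300 × 3310 / (7.24 × 9550) = 876.1 m³/d.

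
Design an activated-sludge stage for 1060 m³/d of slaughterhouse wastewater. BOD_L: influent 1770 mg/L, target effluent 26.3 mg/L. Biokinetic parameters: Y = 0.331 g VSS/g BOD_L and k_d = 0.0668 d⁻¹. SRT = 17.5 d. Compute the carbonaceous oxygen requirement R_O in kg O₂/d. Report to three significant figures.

Y_obs = Y / (1 + k_d θ_c) = 0.331 / (1 + 0.0668 × 17.5) = 0.331 / 2.169 = 0.1526.
Substrate removed = Q·(S₀ − S) = 1060 m³/d × (1770 − 26.3) g/m³ = 1.85×10^6 g/d = 1848 kg/d.
P_X = Y_obs·Q·(S₀ − S) = 0.1526 × 1848 = 282.1 kg VSS/d.
R_O = Q·(S₀ − S) − 1.42·P_X = 1848 − 1.42 × 282.1 = 1448 kg O₂/d.

R_O ≈ 1450 kg O₂/d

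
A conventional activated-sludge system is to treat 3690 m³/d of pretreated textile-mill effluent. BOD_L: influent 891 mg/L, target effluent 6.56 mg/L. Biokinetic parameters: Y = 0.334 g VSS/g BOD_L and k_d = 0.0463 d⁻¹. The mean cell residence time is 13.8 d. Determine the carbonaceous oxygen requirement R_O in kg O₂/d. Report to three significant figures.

Y_obs = Y / (1 + k_d θ_c) = 0.334 / (1 + 0.0463 × 13.8) = 0.334 / 1.639 = 0.2038.
Mass of BOD_L removed per day: Q(S₀ − S) = 3690 × 884.4 g/m³ = 3264 kg/d.
Net sludge production P_X = 0.2038 × 3264 = 665.1 kg VSS/d.
R_O = Q·ΔS − 1.42 P_X = 3264 − 944.4 = 2319 kg O₂/d.

R_O ≈ 2320 kg O₂/d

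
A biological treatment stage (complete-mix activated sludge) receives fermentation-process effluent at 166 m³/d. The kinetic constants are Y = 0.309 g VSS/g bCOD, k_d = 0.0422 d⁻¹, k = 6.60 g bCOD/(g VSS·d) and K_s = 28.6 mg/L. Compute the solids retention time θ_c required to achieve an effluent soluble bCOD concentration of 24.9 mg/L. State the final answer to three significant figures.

θ_c ≈ 1.10 d

From 1/θ_c = Y·k·S/(K_s + S) − k_d: Y·k·S/(K_s+S) = 0.309 × 6.60 × 24.9 / (28.6 + 24.9) = 0.9492 d⁻¹.
Then 1/θ_c = μ − k_d = 0.9492 − 0.0422 = 0.9070 d⁻¹, giving θ_c = 1.103 d.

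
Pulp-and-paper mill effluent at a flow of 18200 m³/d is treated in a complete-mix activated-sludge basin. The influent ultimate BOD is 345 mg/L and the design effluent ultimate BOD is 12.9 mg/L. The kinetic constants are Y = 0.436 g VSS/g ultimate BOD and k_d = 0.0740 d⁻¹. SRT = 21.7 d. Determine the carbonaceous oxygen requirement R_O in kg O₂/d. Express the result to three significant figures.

R_O ≈ 4610 kg O₂/d

Y_obs = Y / (1 + k_d θ_c) = 0.436 / (1 + 0.0740 × 21.7) = 0.436 / 2.606 = 0.1673.
Q·(S₀ − S) = 18200 × (345 − 12.9) × 10⁻³ = 6044 kg/d removed.
Biomass synthesised: P_X = Y_obs × 6044 = 1011 kg VSS/d.
R_O = Q·(S₀ − S) − 1.42·P_X = 6044 − 1.42 × 1011 = 4608 kg O₂/d.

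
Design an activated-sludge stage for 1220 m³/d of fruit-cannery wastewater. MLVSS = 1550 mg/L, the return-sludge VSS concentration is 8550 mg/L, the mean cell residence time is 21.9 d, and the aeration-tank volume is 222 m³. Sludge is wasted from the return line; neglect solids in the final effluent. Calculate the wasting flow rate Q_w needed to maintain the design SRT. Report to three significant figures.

Q_w ≈ 1.84 m³/d

Wasting from the return line (neglecting effluent solids): Q_w = V·X / (θ_c·X_r) = 222.0 × 1550 / (21.9 × 8550) = 1.838 m³/d.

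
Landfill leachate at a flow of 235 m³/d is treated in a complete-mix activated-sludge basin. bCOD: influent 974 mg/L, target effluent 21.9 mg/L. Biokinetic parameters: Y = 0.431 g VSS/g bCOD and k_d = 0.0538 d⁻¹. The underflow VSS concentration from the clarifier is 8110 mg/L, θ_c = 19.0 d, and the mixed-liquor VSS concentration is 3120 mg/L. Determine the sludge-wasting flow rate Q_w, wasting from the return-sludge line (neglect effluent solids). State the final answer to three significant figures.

Rearranging the biomass balance for a CMAS with decay, V = Y·Q·ΔS·θ_c / [X·(1+k_d θ_c)] = 0.431 × 235 × (974 − 21.9) × 19.0 / [3120 × (1 + 0.0538 × 19.0)] = 1.83×10^6 / 6309 = 290.4 m³.
θ_c = V·X/(Q_w·X_r) when wasting from the recycle, so Q_w = V·X/(θ_c·X_r) = 290.4 × 3120 / (19.0 × 8110) = 5.880 m³/d.

Q_w ≈ 5.88 m³/d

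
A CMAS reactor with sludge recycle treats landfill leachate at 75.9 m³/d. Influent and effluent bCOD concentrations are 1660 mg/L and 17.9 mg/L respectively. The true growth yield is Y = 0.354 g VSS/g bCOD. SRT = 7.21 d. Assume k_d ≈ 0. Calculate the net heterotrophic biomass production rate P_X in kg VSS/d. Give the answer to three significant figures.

P_X ≈ 44.1 kg VSS/d

With endogenous decay neglected, the observed yield equals the true yield: Y_obs = Y = 0.354 g VSS/g bCOD.
ΔS = 1660 − 17.9 = 1642 mg/L, so the substrate removal rate is 75.9 × 1642/1000 = 124.6 kg bCOD/d.
P_X = Y_obs · Q(S₀ − S) = 0.3540 × 124.6 = 44.12 kg VSS/d.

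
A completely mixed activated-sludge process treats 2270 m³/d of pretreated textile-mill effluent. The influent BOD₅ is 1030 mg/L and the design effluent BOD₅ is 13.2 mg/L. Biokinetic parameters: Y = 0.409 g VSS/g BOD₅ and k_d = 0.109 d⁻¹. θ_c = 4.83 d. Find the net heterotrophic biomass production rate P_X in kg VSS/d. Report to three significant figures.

The observed yield is Y_obs = Y/(1 + k_d·θ_c) = 0.409 / (1 + 0.109 × 4.83) = 0.409 / 1.526 = 0.2679 g VSS per g BOD₅ removed.
Substrate removed = Q·(S₀ − S) = 2270 m³/d × (1030 − 13.2) g/m³ = 2.31×10^6 g/d = 2308 kg/d.
So the net sludge growth is P_X = 0.2679 × 2308 = 618.4 kg VSS/d.

P_X ≈ 618 kg VSS/d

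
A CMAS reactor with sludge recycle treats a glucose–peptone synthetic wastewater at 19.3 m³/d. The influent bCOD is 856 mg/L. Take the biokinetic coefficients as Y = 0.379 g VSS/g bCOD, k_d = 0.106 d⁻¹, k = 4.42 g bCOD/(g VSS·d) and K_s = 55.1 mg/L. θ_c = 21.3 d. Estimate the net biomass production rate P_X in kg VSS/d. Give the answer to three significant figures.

P_X ≈ 1.91 kg VSS/d

For a completely mixed reactor with recycle the Lawrence–McCarty relation gives S = K_s·(1 + k_d·θ_c) / [θ_c·(Y·k − k_d) − 1] = 55.1 × (1 + 0.106 × 21.3) / [21.3 × (0.379 × 4.42 − 0.106) − 1] = 179.5 / 32.42 = 5.536 mg/L.
The observed yield is Y_obs = Y/(1 + k_d·θ_c) = 0.379 / (1 + 0.106 × 21.3) = 0.379 / 3.258 = 0.1163 g VSS per g bCOD removed.
Substrate removed = Q·(S₀ − S) = 19.3 m³/d × (856 − 5.54) g/m³ = 1.64×10^4 g/d = 16.41 kg/d.
Biomass produced: P_X = Y_obs·Q·ΔS = 0.1163 × 16.41 ≈ 1.910 kg VSS/d.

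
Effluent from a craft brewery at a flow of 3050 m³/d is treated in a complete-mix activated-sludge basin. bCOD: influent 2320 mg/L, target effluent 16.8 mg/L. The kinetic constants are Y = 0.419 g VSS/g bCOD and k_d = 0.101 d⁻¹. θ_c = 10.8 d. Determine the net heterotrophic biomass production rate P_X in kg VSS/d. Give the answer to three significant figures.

P_X ≈ 1410 kg VSS/d

The observed yield is Y_obs = Y/(1 + k_d·θ_c) = 0.419 / (1 + 0.101 × 10.8) = 0.419 / 2.091 = 0.2004 g VSS per g bCOD removed.
Substrate removed = Q·(S₀ − S) = 3050 m³/d × (2320 − 16.8) g/m³ = 7.02×10^6 g/d = 7025 kg/d.
Net biomass production P_X = Y_obs × Q·(S₀ − S) = 0.2004 × 7025 = 1408 kg VSS/d.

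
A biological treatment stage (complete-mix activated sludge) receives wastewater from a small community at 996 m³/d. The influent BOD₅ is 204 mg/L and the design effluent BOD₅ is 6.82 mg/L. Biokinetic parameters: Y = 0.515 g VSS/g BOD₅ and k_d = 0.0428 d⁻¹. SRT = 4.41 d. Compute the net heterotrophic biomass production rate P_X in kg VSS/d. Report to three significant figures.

Y_obs = Y / (1 + k_d θ_c) = 0.515 / (1 + 0.0428 × 4.41) = 0.515 / 1.189 = 0.4332.
Q·(S₀ − S) = 996 × (204 − 6.82) × 10⁻³ = 196.4 kg/d removed.
P_X = Y_obs · Q(S₀ − S) = 0.4332 × 196.4 = 85.08 kg VSS/d.

P_X ≈ 85.1 kg VSS/d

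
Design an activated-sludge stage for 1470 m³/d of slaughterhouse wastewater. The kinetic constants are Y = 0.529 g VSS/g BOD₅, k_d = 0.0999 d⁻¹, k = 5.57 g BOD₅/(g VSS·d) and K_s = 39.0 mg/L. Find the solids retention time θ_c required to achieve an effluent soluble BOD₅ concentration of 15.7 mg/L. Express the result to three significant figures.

From 1/θ_c = Y·k·S/(K_s + S) − k_d: Y·k·S/(K_s+S) = 0.529 × 5.57 × 15.7 / (39.0 + 15.7) = 0.8457 d⁻¹.
1/θ_c = 0.8457 − 0.0999 = 0.7458 d⁻¹, so θ_c = 1.341 d.

θ_c ≈ 1.34 d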